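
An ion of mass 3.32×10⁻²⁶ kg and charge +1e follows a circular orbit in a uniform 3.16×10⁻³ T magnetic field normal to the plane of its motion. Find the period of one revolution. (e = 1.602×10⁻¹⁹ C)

T ≈ 4.12×10⁻⁴ s

The cyclotron period depends only on m, q, B: T = 2πm/(|q|B).
T = 2π(3.32×10⁻²⁶)/((1.602×10⁻¹⁹)(3.16×10⁻³)) ≈ 4.12×10⁻⁴ s.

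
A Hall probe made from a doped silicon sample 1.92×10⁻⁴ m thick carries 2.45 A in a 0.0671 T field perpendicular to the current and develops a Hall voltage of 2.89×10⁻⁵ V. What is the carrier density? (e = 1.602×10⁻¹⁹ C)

n ≈ 1.85×10²⁶ m⁻³

From V_H = IB/(n e t), n = IB/(V_H e t).
n = (2.45)(0.0671)/((2.89×10⁻⁵)(1.602×10⁻¹⁹)(1.92×10⁻⁴)) ≈ 1.85×10²⁶ m⁻³.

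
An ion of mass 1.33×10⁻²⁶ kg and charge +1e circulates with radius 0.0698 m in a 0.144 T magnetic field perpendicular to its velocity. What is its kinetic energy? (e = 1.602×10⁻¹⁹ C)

v = |q|Br/m, then KE = ½mv² = (qBr)²/(2m).
v = (1.602×10⁻¹⁹)(0.144)(0.0698)/1.33×10⁻²⁶ ≈ 1.211×10⁵ m/s.
KE = ½(1.33×10⁻²⁶)(1.211×10⁵)² ≈ 9.75×10⁻¹⁷ J.

KE ≈ 9.75×10⁻¹⁷ J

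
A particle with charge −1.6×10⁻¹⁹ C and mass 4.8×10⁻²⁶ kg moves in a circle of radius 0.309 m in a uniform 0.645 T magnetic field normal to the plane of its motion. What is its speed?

v ≈ 6.64×10⁵ m/s

From |q|vB = mv²/r, v = |q|Br/m.
v = (1.6×10⁻¹⁹)(0.645)(0.309)/4.8×10⁻²⁶ ≈ 6.64×10⁵ m/s.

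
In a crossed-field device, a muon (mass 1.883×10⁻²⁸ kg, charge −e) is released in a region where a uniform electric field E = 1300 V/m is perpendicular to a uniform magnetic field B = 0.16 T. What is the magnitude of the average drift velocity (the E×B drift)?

The steady drift has the magnetic force balancing the electric force, so v_d = E/B.
v_d = 1300/0.16 = 8100 m/s.

v_d ≈ 8100 m/s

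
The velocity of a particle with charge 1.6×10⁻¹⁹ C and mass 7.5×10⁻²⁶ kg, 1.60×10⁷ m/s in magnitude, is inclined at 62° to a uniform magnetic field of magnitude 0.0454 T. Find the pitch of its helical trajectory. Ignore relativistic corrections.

p ≈ 487 m

v∥ = v cosθ = 1.60×10⁷·cos62° ≈ 7.512×10⁶ m/s.
T = 2πm/(|q|B) = 2π(7.5×10⁻²⁶)/((1.6×10⁻¹⁹)(0.0454)) ≈ 6.487×10⁻⁵ s.
pitch = v∥ T = (7.512×10⁶)(6.487×10⁻⁵) ≈ 487 m.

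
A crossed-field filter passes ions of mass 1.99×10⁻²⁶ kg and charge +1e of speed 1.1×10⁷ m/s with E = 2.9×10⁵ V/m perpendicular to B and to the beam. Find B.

B = 0.026 T

Balance of forces in the selector: qE = qvB ⇒ B = E/v.
B = 2.9×10⁵/1.1×10⁷ = 0.026 T.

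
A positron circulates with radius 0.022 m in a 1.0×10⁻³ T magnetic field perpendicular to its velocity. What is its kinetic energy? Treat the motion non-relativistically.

v = |q|Br/m, then KE = ½mv² = (qBr)²/(2m).
v = (1.602×10⁻¹⁹)(1.0×10⁻³)(0.022)/9.109×10⁻³¹ ≈ 3.869×10⁶ m/s.
KE = ½(9.109×10⁻³¹)(3.869×10⁶)² ≈ 6.8×10⁻¹⁸ J = 43 eV.

KE ≈ 43 eV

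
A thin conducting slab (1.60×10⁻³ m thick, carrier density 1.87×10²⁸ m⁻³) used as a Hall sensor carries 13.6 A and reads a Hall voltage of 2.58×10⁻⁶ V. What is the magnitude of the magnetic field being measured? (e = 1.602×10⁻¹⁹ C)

From V_H = IB/(n e t), B = V_H n e t / I.
B = (2.58×10⁻⁶)(1.87×10²⁸)(1.602×10⁻¹⁹)(1.60×10⁻³)/13.6 ≈ 0.909 T.

B ≈ 0.909 T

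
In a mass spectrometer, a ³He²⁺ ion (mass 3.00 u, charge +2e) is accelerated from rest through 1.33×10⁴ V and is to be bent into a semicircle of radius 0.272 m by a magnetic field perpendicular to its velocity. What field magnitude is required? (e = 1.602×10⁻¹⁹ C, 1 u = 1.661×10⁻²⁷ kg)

v = √(2|q|V/m) = √(2·3.204×10⁻¹⁹·1.33×10⁴/4.983×10⁻²⁷) ≈ 1.308×10⁶ m/s.
B = mv/(|q|r) = (4.983×10⁻²⁷)(1.308×10⁶)/((3.204×10⁻¹⁹)(0.272)) ≈ 0.0748 T.

B ≈ 0.0748 T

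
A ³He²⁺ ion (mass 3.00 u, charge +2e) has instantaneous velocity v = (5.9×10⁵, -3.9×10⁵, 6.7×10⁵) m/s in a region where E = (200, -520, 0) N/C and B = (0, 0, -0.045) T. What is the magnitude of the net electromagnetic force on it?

v×B = (1.76×10⁴, 2.66×10⁴, 0) N/C.
E + v×B = (1.78×10⁴, 2.60×10⁴, 0) N/C.
F = q(E + v×B) = (3.204×10⁻¹⁹ C)·(1.78×10⁴, 2.60×10⁴, 0) = (5.69×10⁻¹⁵, 8.34×10⁻¹⁵, 0) N.
|F| = 1.01×10⁻¹⁴ N.

|F| ≈ 1.01×10⁻¹⁴ N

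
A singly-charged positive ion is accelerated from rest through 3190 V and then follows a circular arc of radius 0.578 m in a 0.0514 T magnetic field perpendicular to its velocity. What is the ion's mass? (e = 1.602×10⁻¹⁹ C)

Combine |q|V = ½mv² and r = mv/(|q|B): eliminate v to get m = qB²r²/(2V).
m = (1.602×10⁻¹⁹)(0.0514)²(0.578)²/(2·3190) ≈ 2.22×10⁻²⁶ kg.

m ≈ 2.22×10⁻²⁶ kg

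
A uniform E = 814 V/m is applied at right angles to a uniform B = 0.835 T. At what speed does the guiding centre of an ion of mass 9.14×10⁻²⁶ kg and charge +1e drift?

v_d ≈ 975 m/s

In crossed fields the guiding centre drifts at v_d = |E×B|/B² = E/B, independent of charge and mass.
v_d = 814/0.835 = 975 m/s.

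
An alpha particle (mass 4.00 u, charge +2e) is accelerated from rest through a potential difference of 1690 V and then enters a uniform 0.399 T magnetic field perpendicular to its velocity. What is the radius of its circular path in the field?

Acceleration: |q|V = ½mv² ⇒ v = √(2|q|V/m) = √(2·3.204×10⁻¹⁹·1690/6.644×10⁻²⁷) ≈ 4.037×10⁵ m/s.
In the field: r = mv/(|q|B) = (6.644×10⁻²⁷)(4.037×10⁵)/((3.204×10⁻¹⁹)(0.399)) ≈ 0.0210 m.

r ≈ 0.0210 m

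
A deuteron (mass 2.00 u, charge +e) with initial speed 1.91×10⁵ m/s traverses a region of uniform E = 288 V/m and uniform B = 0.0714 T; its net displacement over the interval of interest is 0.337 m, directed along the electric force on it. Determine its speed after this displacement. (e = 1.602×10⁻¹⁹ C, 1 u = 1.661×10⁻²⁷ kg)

B does no work; ΔKE = |q|E d.
½mv_f² = ½mv₀² + |q|Ed = ½(3.322×10⁻²⁷)(1.91×10⁵)² + (1.602×10⁻¹⁹)(288)(0.337) ≈ 6.059×10⁻¹⁷ J + 1.555×10⁻¹⁷ J ≈ 7.614×10⁻¹⁷ J.
v_f = √(2·7.614×10⁻¹⁷/3.322×10⁻²⁷) ≈ 2.14×10⁵ m/s.

v_f ≈ 2.14×10⁵ m/s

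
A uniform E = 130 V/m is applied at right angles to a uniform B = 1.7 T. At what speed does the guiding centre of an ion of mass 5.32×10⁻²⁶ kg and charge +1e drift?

v_d ≈ 76 m/s

The steady drift has the magnetic force balancing the electric force, so v_d = E/B.
v_d = 130/1.7 = 76 m/s.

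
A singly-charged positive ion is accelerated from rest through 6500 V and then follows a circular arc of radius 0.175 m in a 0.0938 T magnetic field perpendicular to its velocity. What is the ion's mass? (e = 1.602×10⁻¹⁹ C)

m ≈ 3.32×10⁻²⁷ kg

Combine |q|V = ½mv² and r = mv/(|q|B): eliminate v to get m = qB²r²/(2V).
m = (1.602×10⁻¹⁹)(0.0938)²(0.175)²/(2·6500) ≈ 3.32×10⁻²⁷ kg.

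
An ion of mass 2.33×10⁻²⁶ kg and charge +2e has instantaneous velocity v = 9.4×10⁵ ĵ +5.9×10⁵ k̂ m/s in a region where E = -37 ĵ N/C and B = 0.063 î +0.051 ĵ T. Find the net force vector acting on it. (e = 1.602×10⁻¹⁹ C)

F ≈ (-9.64×10⁻¹⁵, 1.19×10⁻¹⁴, -1.90×10⁻¹⁴) N

v×B = (-3.01×10⁴, 3.72×10⁴, -5.92×10⁴) N/C.
E + v×B = (-3.01×10⁴, 3.71×10⁴, -5.92×10⁴) N/C.
F = q(E + v×B) = (3.204×10⁻¹⁹ C)·(-3.01×10⁴, 3.71×10⁴, -5.92×10⁴) = (-9.64×10⁻¹⁵, 1.19×10⁻¹⁴, -1.90×10⁻¹⁴) N.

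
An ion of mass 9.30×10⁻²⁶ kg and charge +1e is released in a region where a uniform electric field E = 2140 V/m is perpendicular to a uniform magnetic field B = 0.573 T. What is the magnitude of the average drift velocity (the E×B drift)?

The steady drift has the magnetic force balancing the electric force, so v_d = E/B.
v_d = 2140/0.573 = 3730 m/s.

v_d ≈ 3730 m/s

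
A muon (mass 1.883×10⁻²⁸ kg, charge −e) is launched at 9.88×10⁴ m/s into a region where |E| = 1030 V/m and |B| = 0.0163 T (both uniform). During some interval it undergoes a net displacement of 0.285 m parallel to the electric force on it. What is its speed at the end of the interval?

B does no work; ΔKE = |q|E d.
½mv_f² = ½mv₀² + |q|Ed = ½(1.883×10⁻²⁸)(9.88×10⁴)² + (1.602×10⁻¹⁹)(1030)(0.285) ≈ 9.190×10⁻¹⁹ J + 4.703×10⁻¹⁷ J ≈ 4.795×10⁻¹⁷ J.
v_f = √(2·4.795×10⁻¹⁷/1.883×10⁻²⁸) ≈ 7.14×10⁵ m/s.

v_f ≈ 7.14×10⁵ m/s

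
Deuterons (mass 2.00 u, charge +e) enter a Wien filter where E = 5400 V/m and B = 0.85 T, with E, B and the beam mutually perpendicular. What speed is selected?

For undeflected motion the electric and magnetic forces balance: qE = qvB.
v = E/B = 5400/0.85 = 6400 m/s.

v = 6400 m/s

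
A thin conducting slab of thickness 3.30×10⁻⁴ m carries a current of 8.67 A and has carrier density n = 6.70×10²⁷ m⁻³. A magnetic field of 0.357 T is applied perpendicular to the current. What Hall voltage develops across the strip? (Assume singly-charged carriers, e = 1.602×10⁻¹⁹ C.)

V_H ≈ 8.74×10⁻⁶ V

V_H = IB/(n e t).
V_H = (8.67)(0.357)/((6.70×10²⁷)(1.602×10⁻¹⁹)(3.30×10⁻⁴)) ≈ 8.74×10⁻⁶ V.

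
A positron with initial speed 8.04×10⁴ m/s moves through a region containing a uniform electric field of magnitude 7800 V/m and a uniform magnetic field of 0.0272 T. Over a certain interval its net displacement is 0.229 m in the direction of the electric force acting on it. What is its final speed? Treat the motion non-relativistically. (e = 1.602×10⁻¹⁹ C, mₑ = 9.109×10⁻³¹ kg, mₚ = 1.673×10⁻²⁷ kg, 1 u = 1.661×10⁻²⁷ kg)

B does no work; ΔKE = |q|E d.
½mv_f² = ½mv₀² + |q|Ed = ½(9.109×10⁻³¹)(8.04×10⁴)² + (1.602×10⁻¹⁹)(7800)(0.229) ≈ 2.944×10⁻²¹ J + 2.861×10⁻¹⁶ J ≈ 2.862×10⁻¹⁶ J.
v_f = √(2·2.862×10⁻¹⁶/9.109×10⁻³¹) ≈ 2.51×10⁷ m/s.

v_f ≈ 2.51×10⁷ m/s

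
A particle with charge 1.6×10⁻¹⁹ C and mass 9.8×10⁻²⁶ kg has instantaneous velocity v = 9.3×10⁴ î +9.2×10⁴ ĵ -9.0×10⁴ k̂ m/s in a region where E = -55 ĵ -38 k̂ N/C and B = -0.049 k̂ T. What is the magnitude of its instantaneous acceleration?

|a| ≈ 1.04×10¹⁰ m/s²

v×B = (-4510, 4560, 0) N/C.
E + v×B = (-4510, 4500, -38.0) N/C.
F = q(E + v×B) = (1.6×10⁻¹⁹ C)·(-4510, 4500, -38.0) = (-7.21×10⁻¹⁶, 7.20×10⁻¹⁶, -6.08×10⁻¹⁸) N.
|a| = |F|/m = 1.019×10⁻¹⁵/9.8×10⁻²⁶ ≈ 1.04×10¹⁰ m/s².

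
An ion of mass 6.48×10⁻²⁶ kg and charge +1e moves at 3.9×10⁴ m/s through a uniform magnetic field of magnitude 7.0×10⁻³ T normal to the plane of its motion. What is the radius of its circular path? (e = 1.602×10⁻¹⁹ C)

r ≈ 2.3 m

The magnetic force provides the centripetal force: |q|vB = mv²/r.
r = mv/(|q|B) = (6.48×10⁻²⁶)(3.9×10⁴)/((1.602×10⁻¹⁹)(7.0×10⁻³)) ≈ 2.3 m.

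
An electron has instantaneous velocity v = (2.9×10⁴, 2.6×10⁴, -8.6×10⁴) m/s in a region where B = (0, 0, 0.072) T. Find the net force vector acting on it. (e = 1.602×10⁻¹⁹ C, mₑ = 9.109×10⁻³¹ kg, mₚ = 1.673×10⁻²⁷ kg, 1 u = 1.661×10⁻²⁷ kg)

F ≈ (-3.00×10⁻¹⁶, 3.34×10⁻¹⁶, 0) N

v×B = (1870, -2090, 0) N/C.
F = q v×B = (−1.602×10⁻¹⁹ C)·(1870, -2090, 0) = (-3.00×10⁻¹⁶, 3.34×10⁻¹⁶, 0) N.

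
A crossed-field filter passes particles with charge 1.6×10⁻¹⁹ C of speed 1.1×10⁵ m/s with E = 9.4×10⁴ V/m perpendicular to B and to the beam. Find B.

B = 0.85 T

Balance of forces in the selector: qE = qvB ⇒ B = E/v.
B = 9.4×10⁴/1.1×10⁵ = 0.85 T.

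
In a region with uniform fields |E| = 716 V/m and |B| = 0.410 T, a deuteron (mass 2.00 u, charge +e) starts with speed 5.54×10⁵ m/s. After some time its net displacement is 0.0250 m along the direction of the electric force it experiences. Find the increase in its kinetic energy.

ΔKE ≈ 2.87×10⁻¹⁸ J

The magnetic force is always ⟂ v and does no work; only the electric force changes KE.
ΔKE = F_E · d = |q|E d = (1.602×10⁻¹⁹)(716)(0.0250) ≈ 2.87×10⁻¹⁸ J.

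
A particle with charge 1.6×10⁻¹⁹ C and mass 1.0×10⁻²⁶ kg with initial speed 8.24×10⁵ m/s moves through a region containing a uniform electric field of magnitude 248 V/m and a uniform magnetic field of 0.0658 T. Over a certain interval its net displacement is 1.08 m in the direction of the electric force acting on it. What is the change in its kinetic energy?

ΔKE ≈ 4.29×10⁻¹⁷ J

The magnetic force is always ⟂ v and does no work; only the electric force changes KE.
ΔKE = F_E · d = |q|E d = (1.6×10⁻¹⁹)(248)(1.08) ≈ 4.29×10⁻¹⁷ J.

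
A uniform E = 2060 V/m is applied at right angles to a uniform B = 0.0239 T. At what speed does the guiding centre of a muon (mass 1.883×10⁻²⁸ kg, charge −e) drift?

In crossed fields the guiding centre drifts at v_d = |E×B|/B² = E/B, independent of charge and mass.
v_d = 2060/0.0239 = 8.62×10⁴ m/s.

v_d ≈ 8.62×10⁴ m/s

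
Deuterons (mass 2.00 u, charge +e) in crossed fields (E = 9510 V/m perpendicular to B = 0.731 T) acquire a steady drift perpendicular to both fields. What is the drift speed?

v_d ≈ 1.30×10⁴ m/s

The steady drift has the magnetic force balancing the electric force, so v_d = E/B.
v_d = 9510/0.731 = 1.30×10⁴ m/s.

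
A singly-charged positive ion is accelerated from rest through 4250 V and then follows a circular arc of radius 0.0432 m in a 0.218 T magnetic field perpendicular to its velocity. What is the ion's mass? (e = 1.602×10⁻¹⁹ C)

Combine |q|V = ½mv² and r = mv/(|q|B): eliminate v to get m = qB²r²/(2V).
m = (1.602×10⁻¹⁹)(0.218)²(0.0432)²/(2·4250) ≈ 1.67×10⁻²⁷ kg.

m ≈ 1.67×10⁻²⁷ kg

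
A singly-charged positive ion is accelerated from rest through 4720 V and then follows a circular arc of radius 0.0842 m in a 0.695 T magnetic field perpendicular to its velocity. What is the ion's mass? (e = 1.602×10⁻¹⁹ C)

Combine |q|V = ½mv² and r = mv/(|q|B): eliminate v to get m = qB²r²/(2V).
m = (1.602×10⁻¹⁹)(0.695)²(0.0842)²/(2·4720) ≈ 5.81×10⁻²⁶ kg.

m ≈ 5.81×10⁻²⁶ kg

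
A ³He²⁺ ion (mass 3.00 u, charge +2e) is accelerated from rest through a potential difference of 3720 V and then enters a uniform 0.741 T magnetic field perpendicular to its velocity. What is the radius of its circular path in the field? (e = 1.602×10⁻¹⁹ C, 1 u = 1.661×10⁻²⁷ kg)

r ≈ 0.0145 m

Acceleration: |q|V = ½mv² ⇒ v = √(2|q|V/m) = √(2·3.204×10⁻¹⁹·3720/4.983×10⁻²⁷) ≈ 6.917×10⁵ m/s.
In the field: r = mv/(|q|B) = (4.983×10⁻²⁷)(6.917×10⁵)/((3.204×10⁻¹⁹)(0.741)) ≈ 0.0145 m.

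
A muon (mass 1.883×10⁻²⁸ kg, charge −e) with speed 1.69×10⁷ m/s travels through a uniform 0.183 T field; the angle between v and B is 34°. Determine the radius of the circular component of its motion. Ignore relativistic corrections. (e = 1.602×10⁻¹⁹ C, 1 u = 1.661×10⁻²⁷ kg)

r ≈ 0.0607 m

v⊥ = v sinθ = 1.69×10⁷·sin34° ≈ 9.450×10⁶ m/s.
r = m v⊥/(|q|B) = (1.883×10⁻²⁸)(9.450×10⁶)/((1.602×10⁻¹⁹)(0.183)) ≈ 0.0607 m.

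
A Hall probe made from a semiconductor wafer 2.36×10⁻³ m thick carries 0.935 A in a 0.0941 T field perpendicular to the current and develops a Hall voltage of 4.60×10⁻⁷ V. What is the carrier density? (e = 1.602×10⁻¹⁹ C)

n ≈ 5.06×10²⁶ m⁻³

From V_H = IB/(n e t), n = IB/(V_H e t).
n = (0.935)(0.0941)/((4.60×10⁻⁷)(1.602×10⁻¹⁹)(2.36×10⁻³)) ≈ 5.06×10²⁶ m⁻³.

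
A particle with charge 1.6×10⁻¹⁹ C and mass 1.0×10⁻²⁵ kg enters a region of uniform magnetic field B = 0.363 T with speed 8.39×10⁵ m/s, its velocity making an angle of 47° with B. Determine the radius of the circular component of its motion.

r ≈ 1.06 m

v⊥ = v sinθ = 8.39×10⁵·sin47° ≈ 6.136×10⁵ m/s.
r = m v⊥/(|q|B) = (1.0×10⁻²⁵)(6.136×10⁵)/((1.6×10⁻¹⁹)(0.363)) ≈ 1.06 m.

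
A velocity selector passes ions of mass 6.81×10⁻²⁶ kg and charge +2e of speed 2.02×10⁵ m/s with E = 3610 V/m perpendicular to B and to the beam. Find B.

Balance of forces in the selector: qE = qvB ⇒ B = E/v.
B = 3610/2.02×10⁵ = 0.0179 T.

B = 0.0179 T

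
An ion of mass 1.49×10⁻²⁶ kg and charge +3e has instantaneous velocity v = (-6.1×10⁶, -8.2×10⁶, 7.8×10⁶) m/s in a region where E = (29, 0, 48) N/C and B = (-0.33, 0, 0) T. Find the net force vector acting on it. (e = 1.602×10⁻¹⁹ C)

v×B = (0, -2.57×10⁶, -2.71×10⁶) N/C.
E + v×B = (29.0, -2.57×10⁶, -2.71×10⁶) N/C.
F = q(E + v×B) = (4.806×10⁻¹⁹ C)·(29.0, -2.57×10⁶, -2.71×10⁶) = (1.39×10⁻¹⁷, -1.24×10⁻¹², -1.30×10⁻¹²) N.

F ≈ (1.39×10⁻¹⁷, -1.24×10⁻¹², -1.30×10⁻¹²) N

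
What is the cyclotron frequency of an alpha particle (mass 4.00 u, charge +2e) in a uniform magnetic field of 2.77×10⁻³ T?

f ≈ 2.13×10⁴ Hz

f = |q|B/(2πm).
f = (3.204×10⁻¹⁹)(2.77×10⁻³)/(2π·6.644×10⁻²⁷) ≈ 2.13×10⁴ Hz.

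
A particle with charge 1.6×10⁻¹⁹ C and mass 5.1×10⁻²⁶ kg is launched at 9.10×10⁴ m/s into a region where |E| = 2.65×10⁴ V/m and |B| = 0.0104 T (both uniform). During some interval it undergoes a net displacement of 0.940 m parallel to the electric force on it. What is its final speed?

v_f ≈ 4.06×10⁵ m/s

B does no work; ΔKE = |q|E d.
½mv_f² = ½mv₀² + |q|Ed = ½(5.1×10⁻²⁶)(9.10×10⁴)² + (1.6×10⁻¹⁹)(2.65×10⁴)(0.940) ≈ 2.112×10⁻¹⁶ J + 3.986×10⁻¹⁵ J ≈ 4.197×10⁻¹⁵ J.
v_f = √(2·4.197×10⁻¹⁵/5.1×10⁻²⁶) ≈ 4.06×10⁵ m/s.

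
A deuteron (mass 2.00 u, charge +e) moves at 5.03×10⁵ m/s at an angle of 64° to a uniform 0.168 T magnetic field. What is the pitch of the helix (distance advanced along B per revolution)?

v∥ = v cosθ = 5.03×10⁵·cos64° ≈ 2.205×10⁵ m/s.
T = 2πm/(|q|B) = 2π(3.322×10⁻²⁷)/((1.602×10⁻¹⁹)(0.168)) ≈ 7.755×10⁻⁷ s.
pitch = v∥ T = (2.205×10⁵)(7.755×10⁻⁷) ≈ 0.171 m.

p ≈ 0.171 m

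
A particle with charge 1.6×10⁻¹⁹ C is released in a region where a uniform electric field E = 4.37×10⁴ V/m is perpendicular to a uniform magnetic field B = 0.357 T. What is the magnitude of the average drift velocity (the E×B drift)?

v_d ≈ 1.22×10⁵ m/s

The steady drift has the magnetic force balancing the electric force, so v_d = E/B.
v_d = 4.37×10⁴/0.357 = 1.22×10⁵ m/s.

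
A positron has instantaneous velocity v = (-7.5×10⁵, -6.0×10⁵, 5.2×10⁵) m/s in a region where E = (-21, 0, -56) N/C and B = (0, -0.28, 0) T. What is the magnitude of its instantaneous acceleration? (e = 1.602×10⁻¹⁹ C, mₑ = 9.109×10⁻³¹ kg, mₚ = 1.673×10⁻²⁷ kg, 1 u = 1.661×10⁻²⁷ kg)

v×B = (1.46×10⁵, 0, 2.10×10⁵) N/C.
E + v×B = (1.46×10⁵, 0, 2.10×10⁵) N/C.
F = q(E + v×B) = (1.602×10⁻¹⁹ C)·(1.46×10⁵, 0, 2.10×10⁵) = (2.33×10⁻¹⁴, 0, 3.36×10⁻¹⁴) N.
|a| = |F|/m = 4.093×10⁻¹⁴/9.109×10⁻³¹ ≈ 4.49×10¹⁶ m/s².

|a| ≈ 4.49×10¹⁶ m/s²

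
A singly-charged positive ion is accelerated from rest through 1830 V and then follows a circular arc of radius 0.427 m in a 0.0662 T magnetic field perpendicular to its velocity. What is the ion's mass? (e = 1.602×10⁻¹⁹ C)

Combine |q|V = ½mv² and r = mv/(|q|B): eliminate v to get m = qB²r²/(2V).
m = (1.602×10⁻¹⁹)(0.0662)²(0.427)²/(2·1830) ≈ 3.50×10⁻²⁶ kg.

m ≈ 3.50×10⁻²⁶ kg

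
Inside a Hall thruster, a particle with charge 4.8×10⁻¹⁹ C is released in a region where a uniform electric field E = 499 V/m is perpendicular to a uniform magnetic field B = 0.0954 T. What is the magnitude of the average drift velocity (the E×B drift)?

v_d ≈ 5230 m/s

The steady drift has the magnetic force balancing the electric force, so v_d = E/B.
v_d = 499/0.0954 = 5230 m/s.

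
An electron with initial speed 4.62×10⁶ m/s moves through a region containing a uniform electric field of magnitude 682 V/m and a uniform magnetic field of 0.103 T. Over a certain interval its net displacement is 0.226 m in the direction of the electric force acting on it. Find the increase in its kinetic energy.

The magnetic force is always ⟂ v and does no work; only the electric force changes KE.
ΔKE = F_E · d = |q|E d = (1.602×10⁻¹⁹)(682)(0.226) ≈ 2.47×10⁻¹⁷ J.

ΔKE ≈ 2.47×10⁻¹⁷ J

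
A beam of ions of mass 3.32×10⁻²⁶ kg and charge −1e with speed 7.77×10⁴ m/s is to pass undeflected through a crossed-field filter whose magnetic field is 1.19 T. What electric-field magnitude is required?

E = 9.25×10⁴ V/m

For straight-line motion qE = qvB, so E = vB.
E = 7.77×10⁴ × 1.19 = 9.25×10⁴ V/m.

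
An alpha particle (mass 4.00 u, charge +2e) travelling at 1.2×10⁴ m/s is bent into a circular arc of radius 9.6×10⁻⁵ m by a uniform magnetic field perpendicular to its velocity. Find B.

From |q|vB = mv²/r, B = mv/(|q|r).
B = (6.644×10⁻²⁷)(1.2×10⁴)/((3.204×10⁻¹⁹)(9.6×10⁻⁵)) ≈ 2.6 T.

B ≈ 2.6 T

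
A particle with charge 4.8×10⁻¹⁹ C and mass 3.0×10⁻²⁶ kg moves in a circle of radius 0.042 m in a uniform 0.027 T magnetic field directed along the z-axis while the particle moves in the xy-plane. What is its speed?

From |q|vB = mv²/r, v = |q|Br/m.
v = (4.8×10⁻¹⁹)(0.027)(0.042)/3.0×10⁻²⁶ ≈ 1.8×10⁴ m/s.

v ≈ 1.8×10⁴ m/s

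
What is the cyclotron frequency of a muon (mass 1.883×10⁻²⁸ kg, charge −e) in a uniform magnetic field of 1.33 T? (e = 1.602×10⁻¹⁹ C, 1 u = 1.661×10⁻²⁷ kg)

f ≈ 1.80×10⁸ Hz

f = |q|B/(2πm).
f = (1.602×10⁻¹⁹)(1.33)/(2π·1.883×10⁻²⁸) ≈ 1.80×10⁸ Hz.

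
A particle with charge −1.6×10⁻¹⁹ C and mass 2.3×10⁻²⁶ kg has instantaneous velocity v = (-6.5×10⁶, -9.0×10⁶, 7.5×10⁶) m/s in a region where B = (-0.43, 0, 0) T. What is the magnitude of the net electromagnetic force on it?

v×B = (0, -3.22×10⁶, -3.87×10⁶) N/C.
F = q v×B = (−1.6×10⁻¹⁹ C)·(0, -3.22×10⁶, -3.87×10⁶) = (0, 5.16×10⁻¹³, 6.19×10⁻¹³) N.
|F| = 8.06×10⁻¹³ N.

|F| ≈ 8.06×10⁻¹³ N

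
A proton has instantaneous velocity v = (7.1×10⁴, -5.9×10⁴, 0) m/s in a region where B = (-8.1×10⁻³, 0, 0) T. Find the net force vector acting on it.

v×B = (0, 0, -478) N/C.
F = q v×B = (1.602×10⁻¹⁹ C)·(0, 0, -478) = (0, 0, -7.66×10⁻¹⁷) N.

F ≈ (0, 0, -7.66×10⁻¹⁷) N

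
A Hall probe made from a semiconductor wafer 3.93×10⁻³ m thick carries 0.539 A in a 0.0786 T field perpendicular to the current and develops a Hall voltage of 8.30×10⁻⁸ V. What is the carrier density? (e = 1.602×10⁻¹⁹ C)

From V_H = IB/(n e t), n = IB/(V_H e t).
n = (0.539)(0.0786)/((8.30×10⁻⁸)(1.602×10⁻¹⁹)(3.93×10⁻³)) ≈ 8.11×10²⁶ m⁻³.

n ≈ 8.11×10²⁶ m⁻³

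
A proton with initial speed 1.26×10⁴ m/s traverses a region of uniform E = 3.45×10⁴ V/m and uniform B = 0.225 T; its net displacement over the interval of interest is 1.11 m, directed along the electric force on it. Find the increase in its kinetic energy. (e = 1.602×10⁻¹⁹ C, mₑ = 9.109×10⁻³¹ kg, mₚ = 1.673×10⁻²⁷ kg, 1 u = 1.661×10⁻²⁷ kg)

The magnetic force is always ⟂ v and does no work; only the electric force changes KE.
ΔKE = F_E · d = |q|E d = (1.602×10⁻¹⁹)(3.45×10⁴)(1.11) ≈ 6.13×10⁻¹⁵ J.

ΔKE ≈ 6.13×10⁻¹⁵ J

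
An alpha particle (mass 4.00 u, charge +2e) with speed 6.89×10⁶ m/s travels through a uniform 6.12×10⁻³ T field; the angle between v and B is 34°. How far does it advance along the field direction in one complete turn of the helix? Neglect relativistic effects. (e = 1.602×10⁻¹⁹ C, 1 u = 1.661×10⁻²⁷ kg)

p ≈ 122 m

v∥ = v cosθ = 6.89×10⁶·cos34° ≈ 5.712×10⁶ m/s.
T = 2πm/(|q|B) = 2π(6.644×10⁻²⁷)/((3.204×10⁻¹⁹)(6.12×10⁻³)) ≈ 2.129×10⁻⁵ s.
pitch = v∥ T = (5.712×10⁶)(2.129×10⁻⁵) ≈ 122 m.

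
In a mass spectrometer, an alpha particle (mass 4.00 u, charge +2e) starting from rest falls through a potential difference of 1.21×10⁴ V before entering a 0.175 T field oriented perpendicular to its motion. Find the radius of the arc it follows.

r ≈ 0.128 m

Acceleration: |q|V = ½mv² ⇒ v = √(2|q|V/m) = √(2·3.204×10⁻¹⁹·1.21×10⁴/6.644×10⁻²⁷) ≈ 1.080×10⁶ m/s.
In the field: r = mv/(|q|B) = (6.644×10⁻²⁷)(1.080×10⁶)/((3.204×10⁻¹⁹)(0.175)) ≈ 0.128 m.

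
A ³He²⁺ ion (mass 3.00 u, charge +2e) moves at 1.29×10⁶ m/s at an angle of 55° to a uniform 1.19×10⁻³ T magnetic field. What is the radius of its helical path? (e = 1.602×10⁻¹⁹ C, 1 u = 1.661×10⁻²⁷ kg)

r ≈ 13.8 m

v⊥ = v sinθ = 1.29×10⁶·sin55° ≈ 1.057×10⁶ m/s.
r = m v⊥/(|q|B) = (4.983×10⁻²⁷)(1.057×10⁶)/((3.204×10⁻¹⁹)(1.19×10⁻³)) ≈ 13.8 m.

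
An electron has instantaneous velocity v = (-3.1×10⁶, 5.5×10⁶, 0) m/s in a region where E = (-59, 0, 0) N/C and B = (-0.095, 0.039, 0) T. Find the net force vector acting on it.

F ≈ (9.45×10⁻¹⁸, 0, -6.43×10⁻¹⁴) N

v×B = (0, 0, 4.02×10⁵) N/C.
E + v×B = (-59.0, 0, 4.02×10⁵) N/C.
F = q(E + v×B) = (−1.602×10⁻¹⁹ C)·(-59.0, 0, 4.02×10⁵) = (9.45×10⁻¹⁸, 0, -6.43×10⁻¹⁴) N.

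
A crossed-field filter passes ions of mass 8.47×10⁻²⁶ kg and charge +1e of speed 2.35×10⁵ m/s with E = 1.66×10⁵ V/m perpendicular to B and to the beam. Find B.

Balance of forces in the selector: qE = qvB ⇒ B = E/v.
B = 1.66×10⁵/2.35×10⁵ = 0.706 T.

B = 0.706 T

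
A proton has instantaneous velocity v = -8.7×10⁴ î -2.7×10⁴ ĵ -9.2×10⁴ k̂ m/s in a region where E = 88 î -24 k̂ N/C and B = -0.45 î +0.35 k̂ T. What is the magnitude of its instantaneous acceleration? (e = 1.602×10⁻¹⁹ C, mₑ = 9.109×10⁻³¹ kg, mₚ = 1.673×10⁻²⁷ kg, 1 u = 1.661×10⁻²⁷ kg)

v×B = (-9450, 7.18×10⁴, -1.22×10⁴) N/C.
E + v×B = (-9360, 7.18×10⁴, -1.22×10⁴) N/C.
F = q(E + v×B) = (1.602×10⁻¹⁹ C)·(-9360, 7.18×10⁴, -1.22×10⁴) = (-1.50×10⁻¹⁵, 1.15×10⁻¹⁴, -1.95×10⁻¹⁵) N.
|a| = |F|/m = 1.177×10⁻¹⁴/1.673×10⁻²⁷ ≈ 7.04×10¹² m/s².

|a| ≈ 7.04×10¹² m/s²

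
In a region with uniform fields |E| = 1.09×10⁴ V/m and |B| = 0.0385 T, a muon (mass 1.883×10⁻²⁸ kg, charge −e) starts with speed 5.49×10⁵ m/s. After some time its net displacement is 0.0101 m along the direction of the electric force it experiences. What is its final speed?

v_f ≈ 6.99×10⁵ m/s

B does no work; ΔKE = |q|E d.
½mv_f² = ½mv₀² + |q|Ed = ½(1.883×10⁻²⁸)(5.49×10⁵)² + (1.602×10⁻¹⁹)(1.09×10⁴)(0.0101) ≈ 2.838×10⁻¹⁷ J + 1.764×10⁻¹⁷ J ≈ 4.601×10⁻¹⁷ J.
v_f = √(2·4.601×10⁻¹⁷/1.883×10⁻²⁸) ≈ 6.99×10⁵ m/s.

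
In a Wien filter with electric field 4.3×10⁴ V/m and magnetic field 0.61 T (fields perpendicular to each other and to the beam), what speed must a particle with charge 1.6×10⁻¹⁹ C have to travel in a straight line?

v = 7.0×10⁴ m/s

Straight-line motion ⇒ electric and magnetic forces cancel, so E = vB.
v = E/B = 4.3×10⁴/0.61 = 7.0×10⁴ m/s.
The result is independent of the particle's charge and mass.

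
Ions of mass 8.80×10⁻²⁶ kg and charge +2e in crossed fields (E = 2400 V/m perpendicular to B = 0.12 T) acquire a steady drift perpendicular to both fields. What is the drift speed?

v_d ≈ 2.0×10⁴ m/s

In crossed fields the guiding centre drifts at v_d = |E×B|/B² = E/B, independent of charge and mass.
v_d = 2400/0.12 = 2.0×10⁴ m/s.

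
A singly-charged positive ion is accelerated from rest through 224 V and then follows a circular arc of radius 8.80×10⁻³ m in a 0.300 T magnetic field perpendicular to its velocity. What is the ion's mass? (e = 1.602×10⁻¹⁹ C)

m ≈ 2.49×10⁻²⁷ kg

Combine |q|V = ½mv² and r = mv/(|q|B): eliminate v to get m = qB²r²/(2V).
m = (1.602×10⁻¹⁹)(0.300)²(8.80×10⁻³)²/(2·224) ≈ 2.49×10⁻²⁷ kg.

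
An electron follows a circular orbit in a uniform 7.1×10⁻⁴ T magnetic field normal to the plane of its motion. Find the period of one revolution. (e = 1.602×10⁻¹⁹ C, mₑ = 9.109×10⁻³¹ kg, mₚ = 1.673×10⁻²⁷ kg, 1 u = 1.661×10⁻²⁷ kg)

T ≈ 5.0×10⁻⁸ s

The cyclotron period depends only on m, q, B: T = 2πm/(|q|B).
T = 2π(9.109×10⁻³¹)/((1.602×10⁻¹⁹)(7.1×10⁻⁴)) ≈ 5.0×10⁻⁸ s.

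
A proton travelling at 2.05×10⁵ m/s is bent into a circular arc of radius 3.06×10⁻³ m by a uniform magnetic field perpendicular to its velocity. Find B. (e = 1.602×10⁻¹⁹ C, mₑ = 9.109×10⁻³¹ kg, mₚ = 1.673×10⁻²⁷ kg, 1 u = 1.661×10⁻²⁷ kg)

From |q|vB = mv²/r, B = mv/(|q|r).
B = (1.673×10⁻²⁷)(2.05×10⁵)/((1.602×10⁻¹⁹)(3.06×10⁻³)) ≈ 0.700 T.

B ≈ 0.700 T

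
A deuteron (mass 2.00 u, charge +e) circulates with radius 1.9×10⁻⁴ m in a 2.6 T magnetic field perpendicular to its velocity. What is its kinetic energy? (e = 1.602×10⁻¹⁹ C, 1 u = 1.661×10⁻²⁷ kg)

v = |q|Br/m, then KE = ½mv² = (qBr)²/(2m).
v = (1.602×10⁻¹⁹)(2.6)(1.9×10⁻⁴)/3.322×10⁻²⁷ ≈ 2.382×10⁴ m/s.
KE = ½(3.322×10⁻²⁷)(2.382×10⁴)² ≈ 9.4×10⁻¹⁹ J = 5.9 eV.

KE ≈ 5.9 eV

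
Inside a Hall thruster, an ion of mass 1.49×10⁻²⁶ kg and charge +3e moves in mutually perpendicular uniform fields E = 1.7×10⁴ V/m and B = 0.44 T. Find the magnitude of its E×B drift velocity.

In crossed fields the guiding centre drifts at v_d = |E×B|/B² = E/B, independent of charge and mass.
v_d = 1.7×10⁴/0.44 = 3.9×10⁴ m/s.

v_d ≈ 3.9×10⁴ m/s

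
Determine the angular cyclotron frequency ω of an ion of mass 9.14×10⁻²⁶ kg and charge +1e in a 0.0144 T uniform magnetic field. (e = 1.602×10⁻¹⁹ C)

ω ≈ 2.52×10⁴ rad/s

ω = |q|B/m.
ω = (1.602×10⁻¹⁹)(0.0144)/9.14×10⁻²⁶ ≈ 2.52×10⁴ rad/s.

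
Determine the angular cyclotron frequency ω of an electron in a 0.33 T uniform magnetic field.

ω ≈ 5.8×10¹⁰ rad/s

ω = |q|B/m.
ω = (1.602×10⁻¹⁹)(0.33)/9.109×10⁻³¹ ≈ 5.8×10¹⁰ rad/s.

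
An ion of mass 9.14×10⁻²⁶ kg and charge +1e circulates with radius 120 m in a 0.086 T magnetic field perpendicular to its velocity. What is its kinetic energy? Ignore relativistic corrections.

KE ≈ 1.5×10⁻¹¹ J

v = |q|Br/m, then KE = ½mv² = (qBr)²/(2m).
v = (1.602×10⁻¹⁹)(0.086)(120)/9.14×10⁻²⁶ ≈ 1.809×10⁷ m/s.
KE = ½(9.14×10⁻²⁶)(1.809×10⁷)² ≈ 1.5×10⁻¹¹ J.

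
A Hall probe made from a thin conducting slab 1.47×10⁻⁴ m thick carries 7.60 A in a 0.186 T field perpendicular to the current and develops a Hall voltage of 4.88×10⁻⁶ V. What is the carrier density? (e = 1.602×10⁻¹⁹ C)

n ≈ 1.23×10²⁸ m⁻³

From V_H = IB/(n e t), n = IB/(V_H e t).
n = (7.60)(0.186)/((4.88×10⁻⁶)(1.602×10⁻¹⁹)(1.47×10⁻⁴)) ≈ 1.23×10²⁸ m⁻³.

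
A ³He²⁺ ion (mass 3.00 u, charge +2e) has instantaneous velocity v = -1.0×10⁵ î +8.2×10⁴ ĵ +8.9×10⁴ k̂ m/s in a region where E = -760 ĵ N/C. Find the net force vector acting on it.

Only an electric field acts, so F = qE = (3.204×10⁻¹⁹ C)·(0, -760, 0) = (0, -2.44×10⁻¹⁶, 0) N.

F ≈ (0, -2.44×10⁻¹⁶, 0) N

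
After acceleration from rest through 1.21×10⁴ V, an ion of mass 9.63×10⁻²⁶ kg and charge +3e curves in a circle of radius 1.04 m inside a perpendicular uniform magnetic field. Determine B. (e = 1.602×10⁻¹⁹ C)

v = √(2|q|V/m) = √(2·4.806×10⁻¹⁹·1.21×10⁴/9.63×10⁻²⁶) ≈ 3.475×10⁵ m/s.
B = mv/(|q|r) = (9.63×10⁻²⁶)(3.475×10⁵)/((4.806×10⁻¹⁹)(1.04)) ≈ 0.0670 T.

B ≈ 0.0670 T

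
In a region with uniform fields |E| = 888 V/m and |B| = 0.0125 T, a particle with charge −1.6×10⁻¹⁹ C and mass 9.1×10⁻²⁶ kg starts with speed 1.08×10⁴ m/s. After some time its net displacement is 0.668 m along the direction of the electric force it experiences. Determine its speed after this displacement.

B does no work; ΔKE = |q|E d.
½mv_f² = ½mv₀² + |q|Ed = ½(9.1×10⁻²⁶)(1.08×10⁴)² + (1.6×10⁻¹⁹)(888)(0.668) ≈ 5.307×10⁻¹⁸ J + 9.491×10⁻¹⁷ J ≈ 1.002×10⁻¹⁶ J.
v_f = √(2·1.002×10⁻¹⁶/9.1×10⁻²⁶) ≈ 4.69×10⁴ m/s.

v_f ≈ 4.69×10⁴ m/s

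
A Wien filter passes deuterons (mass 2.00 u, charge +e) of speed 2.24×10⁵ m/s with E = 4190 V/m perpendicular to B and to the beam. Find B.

Balance of forces in the selector: qE = qvB ⇒ B = E/v.
B = 4190/2.24×10⁵ = 0.0187 T.

B = 0.0187 T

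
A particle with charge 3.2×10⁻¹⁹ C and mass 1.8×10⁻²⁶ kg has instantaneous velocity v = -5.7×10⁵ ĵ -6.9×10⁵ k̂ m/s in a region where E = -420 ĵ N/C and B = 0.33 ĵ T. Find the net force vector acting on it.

F ≈ (7.29×10⁻¹⁴, -1.34×10⁻¹⁶, 0) N

v×B = (2.28×10⁵, 0, 0) N/C.
E + v×B = (2.28×10⁵, -420, 0) N/C.
F = q(E + v×B) = (3.2×10⁻¹⁹ C)·(2.28×10⁵, -420, 0) = (7.29×10⁻¹⁴, -1.34×10⁻¹⁶, 0) N.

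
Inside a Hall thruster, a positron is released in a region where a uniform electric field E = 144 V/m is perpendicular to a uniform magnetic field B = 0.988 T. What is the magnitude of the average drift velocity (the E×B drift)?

The steady drift has the magnetic force balancing the electric force, so v_d = E/B.
v_d = 144/0.988 = 146 m/s.

v_d ≈ 146 m/s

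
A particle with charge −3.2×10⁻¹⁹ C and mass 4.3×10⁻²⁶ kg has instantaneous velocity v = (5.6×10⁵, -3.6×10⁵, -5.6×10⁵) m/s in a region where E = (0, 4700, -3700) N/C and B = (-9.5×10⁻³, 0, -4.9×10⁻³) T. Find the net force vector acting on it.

F ≈ (-5.64×10⁻¹⁶, -4.08×10⁻¹⁵, 2.28×10⁻¹⁵) N

v×B = (1760, 8060, -3420) N/C.
E + v×B = (1760, 1.28×10⁴, -7120) N/C.
F = q(E + v×B) = (−3.2×10⁻¹⁹ C)·(1760, 1.28×10⁴, -7120) = (-5.64×10⁻¹⁶, -4.08×10⁻¹⁵, 2.28×10⁻¹⁵) N.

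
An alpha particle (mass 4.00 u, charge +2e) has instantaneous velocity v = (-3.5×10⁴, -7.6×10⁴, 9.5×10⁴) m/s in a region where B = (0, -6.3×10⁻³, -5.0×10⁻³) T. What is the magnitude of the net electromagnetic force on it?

v×B = (978, -175, 220) N/C.
F = q v×B = (3.204×10⁻¹⁹ C)·(978, -175, 220) = (3.14×10⁻¹⁶, -5.61×10⁻¹⁷, 7.06×10⁻¹⁷) N.
|F| = 3.26×10⁻¹⁶ N.

|F| ≈ 3.26×10⁻¹⁶ N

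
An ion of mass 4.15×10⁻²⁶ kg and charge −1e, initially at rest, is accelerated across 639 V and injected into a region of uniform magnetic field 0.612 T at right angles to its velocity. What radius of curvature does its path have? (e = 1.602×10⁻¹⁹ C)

Acceleration: |q|V = ½mv² ⇒ v = √(2|q|V/m) = √(2·1.602×10⁻¹⁹·639/4.15×10⁻²⁶) ≈ 7.024×10⁴ m/s.
In the field: r = mv/(|q|B) = (4.15×10⁻²⁶)(7.024×10⁴)/((1.602×10⁻¹⁹)(0.612)) ≈ 0.0297 m.

r ≈ 0.0297 m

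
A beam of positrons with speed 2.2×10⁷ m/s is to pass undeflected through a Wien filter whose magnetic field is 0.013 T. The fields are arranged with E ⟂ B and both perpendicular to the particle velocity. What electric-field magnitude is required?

E = 2.9×10⁵ V/m

For straight-line motion qE = qvB, so E = vB.
E = 2.2×10⁷ × 0.013 = 2.9×10⁵ V/m.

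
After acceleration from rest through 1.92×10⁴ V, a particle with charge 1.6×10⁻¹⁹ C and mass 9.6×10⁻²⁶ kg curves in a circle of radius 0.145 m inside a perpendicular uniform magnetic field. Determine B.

v = √(2|q|V/m) = √(2·1.6×10⁻¹⁹·1.92×10⁴/9.6×10⁻²⁶) ≈ 2.530×10⁵ m/s.
B = mv/(|q|r) = (9.6×10⁻²⁶)(2.530×10⁵)/((1.6×10⁻¹⁹)(0.145)) ≈ 1.05 T.

B ≈ 1.05 T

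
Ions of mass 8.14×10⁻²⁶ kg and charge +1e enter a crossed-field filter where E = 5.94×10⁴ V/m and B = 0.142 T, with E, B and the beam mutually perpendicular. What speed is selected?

v = 4.18×10⁵ m/s

Zero net Lorentz force requires |qE| = |q v×B|, i.e. E = vB.
v = E/B = 5.94×10⁴/0.142 = 4.18×10⁵ m/s.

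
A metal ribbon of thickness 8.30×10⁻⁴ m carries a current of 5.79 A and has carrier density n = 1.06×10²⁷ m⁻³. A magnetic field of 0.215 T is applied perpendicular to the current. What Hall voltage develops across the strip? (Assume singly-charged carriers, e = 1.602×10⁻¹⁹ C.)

V_H ≈ 8.83×10⁻⁶ V

V_H = IB/(n e t).
V_H = (5.79)(0.215)/((1.06×10²⁷)(1.602×10⁻¹⁹)(8.30×10⁻⁴)) ≈ 8.83×10⁻⁶ V.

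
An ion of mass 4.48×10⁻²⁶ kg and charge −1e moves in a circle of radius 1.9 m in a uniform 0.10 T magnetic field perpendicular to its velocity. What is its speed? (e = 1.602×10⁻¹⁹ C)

From |q|vB = mv²/r, v = |q|Br/m.
v = (1.602×10⁻¹⁹)(0.10)(1.9)/4.48×10⁻²⁶ ≈ 6.8×10⁵ m/s.

v ≈ 6.8×10⁵ m/s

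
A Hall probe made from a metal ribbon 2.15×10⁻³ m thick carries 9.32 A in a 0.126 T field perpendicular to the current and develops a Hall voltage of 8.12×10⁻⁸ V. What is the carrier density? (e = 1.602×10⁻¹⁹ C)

n ≈ 4.20×10²⁸ m⁻³

From V_H = IB/(n e t), n = IB/(V_H e t).
n = (9.32)(0.126)/((8.12×10⁻⁸)(1.602×10⁻¹⁹)(2.15×10⁻³)) ≈ 4.20×10²⁸ m⁻³.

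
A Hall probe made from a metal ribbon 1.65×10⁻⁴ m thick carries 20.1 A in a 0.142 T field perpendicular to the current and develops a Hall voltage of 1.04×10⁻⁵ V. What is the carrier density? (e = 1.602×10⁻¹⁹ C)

n ≈ 1.04×10²⁸ m⁻³

From V_H = IB/(n e t), n = IB/(V_H e t).
n = (20.1)(0.142)/((1.04×10⁻⁵)(1.602×10⁻¹⁹)(1.65×10⁻⁴)) ≈ 1.04×10²⁸ m⁻³.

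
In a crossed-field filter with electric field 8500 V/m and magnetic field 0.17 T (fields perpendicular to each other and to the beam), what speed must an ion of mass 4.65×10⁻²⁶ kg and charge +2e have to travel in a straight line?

v = 5.0×10⁴ m/s

Straight-line motion ⇒ electric and magnetic forces cancel, so E = vB.
v = E/B = 8500/0.17 = 5.0×10⁴ m/s.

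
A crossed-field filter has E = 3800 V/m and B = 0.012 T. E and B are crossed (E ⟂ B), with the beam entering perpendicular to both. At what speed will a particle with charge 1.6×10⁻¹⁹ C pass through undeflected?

v = 3.2×10⁵ m/s

Zero net Lorentz force requires |qE| = |q v×B|, i.e. E = vB.
v = E/B = 3800/0.012 = 3.2×10⁵ m/s.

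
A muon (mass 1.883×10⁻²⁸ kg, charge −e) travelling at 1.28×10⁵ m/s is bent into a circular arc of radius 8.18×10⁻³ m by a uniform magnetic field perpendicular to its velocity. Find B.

From |q|vB = mv²/r, B = mv/(|q|r).
B = (1.883×10⁻²⁸)(1.28×10⁵)/((1.602×10⁻¹⁹)(8.18×10⁻³)) ≈ 0.0184 T.

B ≈ 0.0184 T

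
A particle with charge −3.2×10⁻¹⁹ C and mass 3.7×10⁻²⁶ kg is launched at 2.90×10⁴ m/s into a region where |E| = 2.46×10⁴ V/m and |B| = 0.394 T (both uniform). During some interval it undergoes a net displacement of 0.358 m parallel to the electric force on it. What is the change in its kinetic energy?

The magnetic force is always ⟂ v and does no work; only the electric force changes KE.
ΔKE = F_E · d = |q|E d = (3.2×10⁻¹⁹)(2.46×10⁴)(0.358) ≈ 2.82×10⁻¹⁵ J.

ΔKE ≈ 2.82×10⁻¹⁵ J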